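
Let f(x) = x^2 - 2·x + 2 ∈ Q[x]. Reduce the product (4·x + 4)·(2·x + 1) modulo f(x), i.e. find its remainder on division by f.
a · b ≡ 28·x - 12 (mod f(x))

First multiply in Q[x] without reducing: a · b = 8·x^2 + 12·x + 4. Now divide by f(x) = x^2 - 2·x + 2, eliminating the leading term at each step:
  leading term 8·x^2: subtract (8)·f(x) = 8·x^2 - 16·x + 16, leaving 28·x - 12
The degree is now < 2, so this is the remainder. Hence a · b ≡ 28·x - 12 in Q[x]/(f).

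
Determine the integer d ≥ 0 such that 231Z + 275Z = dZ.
(231, 275) = (11); d = 11

In the PID Z, (a, b) is generated by gcd(a, b). Compute gcd(275, 231) with the extended Euclidean algorithm, tracking rows (r, s, t) with s·275 + t·231 = r:
  row A: (275, 1, 0)   [1·275 + 0·231 = 275]
  row B: (231, 0, 1)   [0·275 + 1·231 = 231]
  275 = 1·231 + 44   → row C = row A − 1·row B = (44, 1, −1)   [check: 1·275 − 1·231 = 44]
  231 = 5·44 + 11   → row D = row B − 5·row C = (11, −5, 6)   [check: −5·275 + 6·231 = 11]
  44 = 4·11 + 0   → remainder 0, stop. gcd = 11 (last nonzero row D).
So gcd(231, 275) = 11, with Bézout identity −5·275 + 6·231 = 11. Containment (⊇): the Bézout identity exhibits 11 as an element of (231, 275), giving (11) ⊆ (231, 275). Containment (⊆): since 11 | 231 and 11 | 275 (231 = 11·21, 275 = 11·25), every Z-linear combination of 231 and 275 is divisible by 11, so (231, 275) ⊆ (11). Therefore (231, 275) = (11), d = 11.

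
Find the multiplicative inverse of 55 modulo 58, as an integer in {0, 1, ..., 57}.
55^(−1) ≡ 19 (mod 58)

Apply the extended Euclidean algorithm to (58, 55), tracking rows (r, s, t) with s·58 + t·55 = r. Each division r_prev = q·r_cur + r_new produces the new row as (previous row) − q·(current row):
  row A: (58, 1, 0)   [1·58 + 0·55 = 58]
  row B: (55, 0, 1)   [0·58 + 1·55 = 55]
  58 = 1·55 + 3   → row C = row A − 1·row B = (3, 1, −1)   [check: 1·58 − 1·55 = 3]
  55 = 18·3 + 1   → row D = row B − 18·row C = (1, −18, 19)   [check: −18·58 + 19·55 = 1]
  3 = 3·1 + 0   → remainder 0, stop. gcd = 1 (last nonzero row D).
The gcd is 1, so 55 is invertible mod 58. The last nonzero row gives −18·58 + 19·55 = 1, so t = 19. So 55^(−1) ≡ 19 (mod 58). Verify: 55 · 19 = 1045 ≡ 1 (mod 58). ✓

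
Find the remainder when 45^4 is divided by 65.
35

Use repeated squaring. Binary(4) = 100. Walk through the bits of the exponent 4 left-to-right: at each bit after the leading one, square the running value, then multiply by 45 if the bit is 1 (always reducing mod 65):
  bit 1 = 1 (leading): start with 45.
  bit 2 = 0: square 45^2 = 2025 ≡ 10 (mod 65).
  bit 3 = 0: square 10^2 = 100 ≡ 35 (mod 65).
Final value: 45^4 ≡ 35 (mod 65).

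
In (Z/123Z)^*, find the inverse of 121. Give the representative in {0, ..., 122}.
Apply the extended Euclidean algorithm to (123, 121), tracking rows (r, s, t) with s·123 + t·121 = r. Each division r_prev = q·r_cur + r_new produces the new row as (previous row) − q·(current row):
  row A: (123, 1, 0)   [1·123 + 0·121 = 123]
  row B: (121, 0, 1)   [0·123 + 1·121 = 121]
  123 = 1·121 + 2   → row C = row A − 1·row B = (2, 1, −1)   [check: 1·123 − 1·121 = 2]
  121 = 60·2 + 1   → row D = row B − 60·row C = (1, −60, 61)   [check: −60·123 + 61·121 = 1]
  2 = 2·1 + 0   → remainder 0, stop. gcd = 1 (last nonzero row D).
The gcd is 1, so 121 is invertible mod 123. The last nonzero row gives −60·123 + 61·121 = 1, so t = 61. So 121^(−1) ≡ 61 (mod 123). Verify: 121 · 61 = 7381 ≡ 1 (mod 123). ✓

Final answer: 121^(−1) ≡ 61 (mod 123)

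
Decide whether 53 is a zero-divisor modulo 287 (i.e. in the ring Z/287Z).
gcd(53, 287) = 1, so 53 is a unit in Z/287Z (it has a multiplicative inverse). A unit cannot be a zero-divisor: if 53·b ≡ 0 then multiplying both sides by 53^(−1) gives b ≡ 0. So 53 is not a zero-divisor.

Final answer: NO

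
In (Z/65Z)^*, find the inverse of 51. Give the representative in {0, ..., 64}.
Apply the extended Euclidean algorithm to (65, 51), tracking rows (r, s, t) with s·65 + t·51 = r. Each division r_prev = q·r_cur + r_new produces the new row as (previous row) − q·(current row):
  row A: (65, 1, 0)   [1·65 + 0·51 = 65]
  row B: (51, 0, 1)   [0·65 + 1·51 = 51]
  65 = 1·51 + 14   → row C = row A − 1·row B = (14, 1, −1)   [check: 1·65 − 1·51 = 14]
  51 = 3·14 + 9   → row D = row B − 3·row C = (9, −3, 4)   [check: −3·65 + 4·51 = 9]
  14 = 1·9 + 5   → row E = row C − 1·row D = (5, 4, −5)   [check: 4·65 − 5·51 = 5]
  9 = 1·5 + 4   → row F = row D − 1·row E = (4, −7, 9)   [check: −7·65 + 9·51 = 4]
  5 = 1·4 + 1   → row G = row E − 1·row F = (1, 11, −14)   [check: 11·65 − 14·51 = 1]
  4 = 4·1 + 0   → remainder 0, stop. gcd = 1 (last nonzero row G).
The gcd is 1, so 51 is invertible mod 65. The last nonzero row gives 11·65 − 14·51 = 1, so t = −14. So 51^(−1) ≡ −14 ≡ 51 (mod 65). Verify: 51 · 51 = 2601 ≡ 1 (mod 65). ✓

Final answer: 51^(−1) ≡ 51 (mod 65)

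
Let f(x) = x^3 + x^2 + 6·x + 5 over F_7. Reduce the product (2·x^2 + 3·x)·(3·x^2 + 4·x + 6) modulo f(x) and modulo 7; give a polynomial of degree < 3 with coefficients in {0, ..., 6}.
Multiply as integer polynomials: a · b = 6·x^4 + 17·x^3 + 24·x^2 + 18·x. Reducing coefficients mod 7: a · b ≡ 6·x^4 + 3·x^3 + 3·x^2 + 4·x. Now divide by f(x) = x^3 + x^2 + 6·x + 5 in F_7[x], eliminating the leading term at each step:
  leading term 6·x^4: subtract (6·x)·f(x) = 6·x^4 + 6·x^3 + x^2 + 2·x, leaving 4·x^3 + 2·x^2 + 2·x (coefficients mod 7)
  leading term 4·x^3: subtract (4)·f(x) = 4·x^3 + 4·x^2 + 3·x + 6, leaving 5·x^2 + 6·x + 1 (coefficients mod 7)
The degree is now < 3, so this is the remainder. Hence a · b ≡ 5·x^2 + 6·x + 1 in F_7[x]/(f).

Final answer: a · b ≡ 5·x^2 + 6·x + 1 (mod f(x))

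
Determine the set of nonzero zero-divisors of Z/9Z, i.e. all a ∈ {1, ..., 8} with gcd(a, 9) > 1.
An element a ∈ Z/9Z (with a ≠ 0) is a zero-divisor iff gcd(a, 9) > 1 (because a is a unit precisely when gcd(a, n) = 1, and in Z/nZ every nonzero, non-unit element is a zero-divisor). Scan a = 1, ..., 8 and keep those with gcd(a, 9) > 1:
  gcd(3, 9) = 3, gcd(6, 9) = 3.
All other a ∈ {1, ..., 8} have gcd(a, 9) = 1 and are units. So the nonzero zero-divisors are exactly the 2 values of a appearing in this scan.

Final answer: nonzero zero-divisors of Z/9Z = {3, 6}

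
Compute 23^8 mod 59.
16

Use repeated squaring. Binary(8) = 1000. Walk through the bits of the exponent 8 left-to-right: at each bit after the leading one, square the running value, then multiply by 23 if the bit is 1 (always reducing mod 59):
  bit 1 = 1 (leading): start with 23.
  bit 2 = 0: square 23^2 = 529 ≡ 57 (mod 59).
  bit 3 = 0: square 57^2 = 3249 ≡ 4 (mod 59).
  bit 4 = 0: square 4^2 = 16 (mod 59).
Final value: 23^8 ≡ 16 (mod 59).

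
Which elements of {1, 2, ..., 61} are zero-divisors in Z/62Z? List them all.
An element a ∈ Z/62Z (with a ≠ 0) is a zero-divisor iff gcd(a, 62) > 1 (because a is a unit precisely when gcd(a, n) = 1, and in Z/nZ every nonzero, non-unit element is a zero-divisor). Scan a = 1, ..., 61 and keep those with gcd(a, 62) > 1:
  gcd(2, 62) = 2, gcd(4, 62) = 2, gcd(6, 62) = 2, gcd(8, 62) = 2, gcd(10, 62) = 2, gcd(12, 62) = 2, gcd(14, 62) = 2, gcd(16, 62) = 2, gcd(18, 62) = 2, gcd(20, 62) = 2, gcd(22, 62) = 2, gcd(24, 62) = 2, gcd(26, 62) = 2, gcd(28, 62) = 2, gcd(30, 62) = 2, gcd(31, 62) = 31, gcd(32, 62) = 2, gcd(34, 62) = 2, gcd(36, 62) = 2, gcd(38, 62) = 2, gcd(40, 62) = 2, gcd(42, 62) = 2, gcd(44, 62) = 2, gcd(46, 62) = 2, gcd(48, 62) = 2, gcd(50, 62) = 2, gcd(52, 62) = 2, gcd(54, 62) = 2, gcd(56, 62) = 2, gcd(58, 62) = 2, gcd(60, 62) = 2.
All other a ∈ {1, ..., 61} have gcd(a, 62) = 1 and are units. So the nonzero zero-divisors are exactly the 31 values of a appearing in this scan.

Final answer: nonzero zero-divisors of Z/62Z = {2, 4, 6, 8, 10, 12, 14, 16, 18, 20, 22, 24, 26, 28, 30, 31, 32, 34, 36, 38, 40, 42, 44, 46, 48, 50, 52, 54, 56, 58, 60}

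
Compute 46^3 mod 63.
1

Use repeated squaring. Binary(3) = 11. Walk through the bits of the exponent 3 left-to-right: at each bit after the leading one, square the running value, then multiply by 46 if the bit is 1 (always reducing mod 63):
  bit 1 = 1 (leading): start with 46.
  bit 2 = 1: square 46^2 = 2116 ≡ 37; bit is 1, so multiply 37·46 = 1702 ≡ 1 (mod 63).
Final value: 46^3 ≡ 1 (mod 63).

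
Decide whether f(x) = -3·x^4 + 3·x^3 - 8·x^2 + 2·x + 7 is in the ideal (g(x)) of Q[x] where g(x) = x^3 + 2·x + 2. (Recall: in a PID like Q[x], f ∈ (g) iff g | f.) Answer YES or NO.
NO

In Q[x] the ideal (g) consists of all multiples of g, so f ∈ (g) iff g | f, i.e. iff the remainder of f on division by g is 0. Divide f by g (g is monic, so eliminate the leading term of the running remainder at each step):
  leading term -3·x^4: subtract (-3·x)·g(x) = -3·x^4 - 6·x^2 - 6·x, leaving 3·x^3 - 2·x^2 + 8·x + 7
  leading term 3·x^3: subtract (3)·g(x) = 3·x^3 + 6·x + 6, leaving -2·x^2 + 2·x + 1
The remainder r(x) = -2·x^2 + 2·x + 1 ≠ 0 (and deg r < deg g), so g ∤ f, i.e. f ∉ (g).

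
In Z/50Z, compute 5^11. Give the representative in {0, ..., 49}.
Use repeated squaring. Binary(11) = 1011. Walk through the bits of the exponent 11 left-to-right: at each bit after the leading one, square the running value, then multiply by 5 if the bit is 1 (always reducing mod 50):
  bit 1 = 1 (leading): start with 5.
  bit 2 = 0: square 5^2 = 25 (mod 50).
  bit 3 = 1: square 25^2 = 625 ≡ 25; bit is 1, so multiply 25·5 = 125 ≡ 25 (mod 50).
  bit 4 = 1: square 25^2 = 625 ≡ 25; bit is 1, so multiply 25·5 = 125 ≡ 25 (mod 50).
Final value: 5^11 ≡ 25 (mod 50).

Final answer: 25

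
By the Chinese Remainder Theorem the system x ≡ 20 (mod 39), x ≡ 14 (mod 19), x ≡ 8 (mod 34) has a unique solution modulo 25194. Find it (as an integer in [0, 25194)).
The moduli 39, 19, 34 are pairwise coprime, so by the CRT there is a unique solution mod 39·19·34 = 25194.
Solve by successive substitution. Start with x ≡ 20 (mod 39).
  Combine with x ≡ 14 (mod 19): write x = 20 + 39·t and require 20 + 39·t ≡ 14 (mod 19), i.e. 39·t ≡ 14 − 20 ≡ 13 (mod 19). Since 39^(−1) ≡ 1 (mod 19) (39 ≡ 1 (mod 19)), t ≡ 1·13 ≡ 13 (mod 19). So x ≡ 20 + 39·13 = 527 (mod 741).
  Combine with x ≡ 8 (mod 34): write x = 527 + 741·t and require 527 + 741·t ≡ 8 (mod 34), i.e. 741·t ≡ 8 − 527 ≡ 25 (mod 34). Since 741^(−1) ≡ 29 (mod 34) (741 ≡ 27 (mod 34)), t ≡ 29·25 ≡ 11 (mod 34). So x ≡ 527 + 741·11 = 8678 (mod 25194).
Unique solution in [0, 25194): x = 8678.

Final answer: x ≡ 8678 (mod 25194); the representative in [0, 25194) is 8678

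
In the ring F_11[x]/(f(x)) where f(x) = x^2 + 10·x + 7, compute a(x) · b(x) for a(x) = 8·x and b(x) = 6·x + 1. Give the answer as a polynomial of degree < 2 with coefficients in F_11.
Multiply as integer polynomials: a · b = 48·x^2 + 8·x. Reducing coefficients mod 11: a · b ≡ 4·x^2 + 8·x. Now divide by f(x) = x^2 + 10·x + 7 in F_11[x], eliminating the leading term at each step:
  leading term 4·x^2: subtract (4)·f(x) = 4·x^2 + 7·x + 6, leaving x + 5 (coefficients mod 11)
The degree is now < 2, so this is the remainder. Hence a · b ≡ x + 5 in F_11[x]/(f).

Final answer: a · b ≡ x + 5 (mod f(x))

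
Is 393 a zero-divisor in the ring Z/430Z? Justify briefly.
gcd(393, 430) = 1, so 393 is a unit in Z/430Z (it has a multiplicative inverse). A unit cannot be a zero-divisor: if 393·b ≡ 0 then multiplying both sides by 393^(−1) gives b ≡ 0. So 393 is not a zero-divisor.

Final answer: NO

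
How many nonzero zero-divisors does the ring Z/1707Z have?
In Z/1707Z each nonzero element is either a unit (gcd with 1707 is 1) or a zero-divisor (gcd > 1). The number of units is φ(1707): factorise 1707 = 3 · 569, so φ(1707) = (3 − 1) · (569 − 1) = 2 · 568 = 1136. The nonzero elements number 1707 − 1 = 1706. Hence the nonzero zero-divisors number 1706 − 1136 = 570.

Final answer: Z/1707Z has 570 nonzero zero-divisors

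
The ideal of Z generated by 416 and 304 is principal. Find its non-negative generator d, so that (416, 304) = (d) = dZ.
(416, 304) = (16); d = 16

In the PID Z, (a, b) is generated by gcd(a, b). Compute gcd(416, 304) with the extended Euclidean algorithm, tracking rows (r, s, t) with s·416 + t·304 = r:
  row A: (416, 1, 0)   [1·416 + 0·304 = 416]
  row B: (304, 0, 1)   [0·416 + 1·304 = 304]
  416 = 1·304 + 112   → row C = row A − 1·row B = (112, 1, −1)   [check: 1·416 − 1·304 = 112]
  304 = 2·112 + 80   → row D = row B − 2·row C = (80, −2, 3)   [check: −2·416 + 3·304 = 80]
  112 = 1·80 + 32   → row E = row C − 1·row D = (32, 3, −4)   [check: 3·416 − 4·304 = 32]
  80 = 2·32 + 16   → row F = row D − 2·row E = (16, −8, 11)   [check: −8·416 + 11·304 = 16]
  32 = 2·16 + 0   → remainder 0, stop. gcd = 16 (last nonzero row F).
So gcd(416, 304) = 16, with Bézout identity −8·416 + 11·304 = 16. Containment (⊇): the Bézout identity exhibits 16 as an element of (416, 304), giving (16) ⊆ (416, 304). Containment (⊆): since 16 | 416 and 16 | 304 (416 = 16·26, 304 = 16·19), every Z-linear combination of 416 and 304 is divisible by 16, so (416, 304) ⊆ (16). Therefore (416, 304) = (16), d = 16.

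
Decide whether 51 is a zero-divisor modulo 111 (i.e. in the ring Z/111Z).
gcd(51, 111) = 3 > 1, so 51 is not a unit in Z/111Z. In Z/nZ every nonzero non-unit is a zero-divisor: explicitly, take b = 111/gcd = 37 ≠ 0 (mod 111); then 51·37 = 1887 = 17·111, i.e. 51·37 ≡ 0 (mod 111). So 51 is a zero-divisor.

Final answer: YES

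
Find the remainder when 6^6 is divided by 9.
0

Use repeated squaring. Binary(6) = 110. Walk through the bits of the exponent 6 left-to-right: at each bit after the leading one, square the running value, then multiply by 6 if the bit is 1 (always reducing mod 9):
  bit 1 = 1 (leading): start with 6.
  bit 2 = 1: square 6^2 = 36 ≡ 0; bit is 1, so multiply 0·6 = 0 (mod 9).
  bit 3 = 0: square 0^2 = 0 (mod 9).
Final value: 6^6 ≡ 0 (mod 9).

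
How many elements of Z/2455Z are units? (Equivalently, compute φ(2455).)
Z/2455Z has φ(2455) = 1960 units

An element a ∈ Z/2455Z is a unit iff gcd(a, 2455) = 1, so the number of units is φ(2455). φ is multiplicative, with φ(p^e) = p^e − p^(e−1). Factorise 2455 = 5 · 491. Then
  φ(2455) = (5 − 1) · (491 − 1) = 4 · 490 = 1960.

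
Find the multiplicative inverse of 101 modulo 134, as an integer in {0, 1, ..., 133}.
101^(−1) ≡ 69 (mod 134)

Apply the extended Euclidean algorithm to (134, 101), tracking rows (r, s, t) with s·134 + t·101 = r. Each division r_prev = q·r_cur + r_new produces the new row as (previous row) − q·(current row):
  row A: (134, 1, 0)   [1·134 + 0·101 = 134]
  row B: (101, 0, 1)   [0·134 + 1·101 = 101]
  134 = 1·101 + 33   → row C = row A − 1·row B = (33, 1, −1)   [check: 1·134 − 1·101 = 33]
  101 = 3·33 + 2   → row D = row B − 3·row C = (2, −3, 4)   [check: −3·134 + 4·101 = 2]
  33 = 16·2 + 1   → row E = row C − 16·row D = (1, 49, −65)   [check: 49·134 − 65·101 = 1]
  2 = 2·1 + 0   → remainder 0, stop. gcd = 1 (last nonzero row E).
The gcd is 1, so 101 is invertible mod 134. The last nonzero row gives 49·134 − 65·101 = 1, so t = −65. So 101^(−1) ≡ −65 ≡ 69 (mod 134). Verify: 101 · 69 = 6969 ≡ 1 (mod 134). ✓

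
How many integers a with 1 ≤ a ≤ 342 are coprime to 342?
108

The number of a ∈ {1, ..., 342} with gcd(a, 342) = 1 is by definition Euler's totient φ(342). φ is multiplicative, with φ(p^e) = p^e − p^(e−1). Factorise 342 = 2 · 3^2 · 19. Then
  φ(342) = (2 − 1) · (3^2 − 3^1) · (19 − 1) = 1 · 6 · 18 = 108.
So there are 108 such integers.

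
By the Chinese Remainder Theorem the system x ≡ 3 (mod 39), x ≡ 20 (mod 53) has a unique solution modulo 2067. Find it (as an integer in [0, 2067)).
The moduli 39, 53 are pairwise coprime, so by the CRT there is a unique solution mod 39·53 = 2067.
Solve by successive substitution. Start with x ≡ 3 (mod 39).
  Combine with x ≡ 20 (mod 53): write x = 3 + 39·t and require 3 + 39·t ≡ 20 (mod 53), i.e. 39·t ≡ 20 − 3 ≡ 17 (mod 53). Since 39^(−1) ≡ 34 (mod 53), t ≡ 34·17 ≡ 48 (mod 53). So x ≡ 3 + 39·48 = 1875 (mod 2067).
Unique solution in [0, 2067): x = 1875.

Final answer: x ≡ 1875 (mod 2067); the representative in [0, 2067) is 1875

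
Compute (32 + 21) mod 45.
8

Both summands are already reduced mod 45. 32 + 21 = 53; 53 = 1·45 + 8, so (32 + 21) mod 45 = 8.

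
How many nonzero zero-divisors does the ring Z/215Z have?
In Z/215Z each nonzero element is either a unit (gcd with 215 is 1) or a zero-divisor (gcd > 1). The number of units is φ(215): factorise 215 = 5 · 43, so φ(215) = (5 − 1) · (43 − 1) = 4 · 42 = 168. The nonzero elements number 215 − 1 = 214. Hence the nonzero zero-divisors number 214 − 168 = 46.

Final answer: Z/215Z has 46 nonzero zero-divisors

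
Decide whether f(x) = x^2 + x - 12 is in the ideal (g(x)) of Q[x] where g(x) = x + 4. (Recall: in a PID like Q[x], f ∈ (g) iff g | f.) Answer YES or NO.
In Q[x] the ideal (g) consists of all multiples of g, so f ∈ (g) iff g | f, i.e. iff the remainder of f on division by g is 0. Divide f by g (g is monic, so eliminate the leading term of the running remainder at each step):
  leading term x^2: subtract (x)·g(x) = x^2 + 4·x, leaving -3·x - 12
  leading term -3·x: subtract (-3)·g(x) = -3·x - 12, leaving 0
The remainder is 0, so f(x) = g(x) · h(x) with h(x) = x - 3. Hence g | f, i.e. f ∈ (g).

Final answer: YES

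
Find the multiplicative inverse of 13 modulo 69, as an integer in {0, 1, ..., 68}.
13^(−1) ≡ 16 (mod 69)

Apply the extended Euclidean algorithm to (69, 13), tracking rows (r, s, t) with s·69 + t·13 = r. Each division r_prev = q·r_cur + r_new produces the new row as (previous row) − q·(current row):
  row A: (69, 1, 0)   [1·69 + 0·13 = 69]
  row B: (13, 0, 1)   [0·69 + 1·13 = 13]
  69 = 5·13 + 4   → row C = row A − 5·row B = (4, 1, −5)   [check: 1·69 − 5·13 = 4]
  13 = 3·4 + 1   → row D = row B − 3·row C = (1, −3, 16)   [check: −3·69 + 16·13 = 1]
  4 = 4·1 + 0   → remainder 0, stop. gcd = 1 (last nonzero row D).
The gcd is 1, so 13 is invertible mod 69. The last nonzero row gives −3·69 + 16·13 = 1, so t = 16. So 13^(−1) ≡ 16 (mod 69). Verify: 13 · 16 = 208 ≡ 1 (mod 69). ✓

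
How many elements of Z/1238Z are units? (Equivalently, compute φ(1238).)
Z/1238Z has φ(1238) = 618 units

An element a ∈ Z/1238Z is a unit iff gcd(a, 1238) = 1, so the number of units is φ(1238). φ is multiplicative, with φ(p^e) = p^e − p^(e−1). Factorise 1238 = 2 · 619. Then
  φ(1238) = (2 − 1) · (619 − 1) = 1 · 618 = 618.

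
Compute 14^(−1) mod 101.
14^(−1) ≡ 65 (mod 101)

Apply the extended Euclidean algorithm to (101, 14), tracking rows (r, s, t) with s·101 + t·14 = r. Each division r_prev = q·r_cur + r_new produces the new row as (previous row) − q·(current row):
  row A: (101, 1, 0)   [1·101 + 0·14 = 101]
  row B: (14, 0, 1)   [0·101 + 1·14 = 14]
  101 = 7·14 + 3   → row C = row A − 7·row B = (3, 1, −7)   [check: 1·101 − 7·14 = 3]
  14 = 4·3 + 2   → row D = row B − 4·row C = (2, −4, 29)   [check: −4·101 + 29·14 = 2]
  3 = 1·2 + 1   → row E = row C − 1·row D = (1, 5, −36)   [check: 5·101 − 36·14 = 1]
  2 = 2·1 + 0   → remainder 0, stop. gcd = 1 (last nonzero row E).
The gcd is 1, so 14 is invertible mod 101. The last nonzero row gives 5·101 − 36·14 = 1, so t = −36. So 14^(−1) ≡ −36 ≡ 65 (mod 101). Verify: 14 · 65 = 910 ≡ 1 (mod 101). ✓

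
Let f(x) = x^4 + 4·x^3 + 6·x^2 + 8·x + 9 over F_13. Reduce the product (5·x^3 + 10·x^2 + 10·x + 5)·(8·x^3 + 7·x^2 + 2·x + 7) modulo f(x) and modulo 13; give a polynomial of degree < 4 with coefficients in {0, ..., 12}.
a · b ≡ x^3 + 6·x^2 + 10·x + 6 (mod f(x))

Multiply as integer polynomials: a · b = 40·x^6 + 115·x^5 + 160·x^4 + 165·x^3 + 125·x^2 + 80·x + 35. Reducing coefficients mod 13: a · b ≡ x^6 + 11·x^5 + 4·x^4 + 9·x^3 + 8·x^2 + 2·x + 9. Now divide by f(x) = x^4 + 4·x^3 + 6·x^2 + 8·x + 9 in F_13[x], eliminating the leading term at each step:
  leading term x^6: subtract (x^2)·f(x) = x^6 + 4·x^5 + 6·x^4 + 8·x^3 + 9·x^2, leaving 7·x^5 + 11·x^4 + x^3 + 12·x^2 + 2·x + 9 (coefficients mod 13)
  leading term 7·x^5: subtract (7·x)·f(x) = 7·x^5 + 2·x^4 + 3·x^3 + 4·x^2 + 11·x, leaving 9·x^4 + 11·x^3 + 8·x^2 + 4·x + 9 (coefficients mod 13)
  leading term 9·x^4: subtract (9)·f(x) = 9·x^4 + 10·x^3 + 2·x^2 + 7·x + 3, leaving x^3 + 6·x^2 + 10·x + 6 (coefficients mod 13)
The degree is now < 4, so this is the remainder. Hence a · b ≡ x^3 + 6·x^2 + 10·x + 6 in F_13[x]/(f).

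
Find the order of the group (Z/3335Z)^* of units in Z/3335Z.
(Z/3335Z)^* consists of the classes a with gcd(a, 3335) = 1, so its order is φ(3335). φ is multiplicative, with φ(p^e) = p^e − p^(e−1). Factorise 3335 = 5 · 23 · 29. Then
  φ(3335) = (5 − 1) · (23 − 1) · (29 − 1) = 4 · 22 · 28 = 2464.
Thus |(Z/3335Z)^*| = 2464.

Final answer: |(Z/3335Z)^*| = 2464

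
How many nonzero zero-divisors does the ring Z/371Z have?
Z/371Z has 58 nonzero zero-divisors

In Z/371Z each nonzero element is either a unit (gcd with 371 is 1) or a zero-divisor (gcd > 1). The number of units is φ(371): factorise 371 = 7 · 53, so φ(371) = (7 − 1) · (53 − 1) = 6 · 52 = 312. The nonzero elements number 371 − 1 = 370. Hence the nonzero zero-divisors number 370 − 312 = 58.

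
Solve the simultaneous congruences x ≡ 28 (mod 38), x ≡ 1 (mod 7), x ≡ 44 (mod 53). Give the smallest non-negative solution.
x ≡ 10326 (mod 14098); the representative in [0, 14098) is 10326

The moduli 38, 7, 53 are pairwise coprime, so by the CRT there is a unique solution mod 38·7·53 = 14098.
Solve by successive substitution. Start with x ≡ 28 (mod 38).
  Combine with x ≡ 1 (mod 7): write x = 28 + 38·t and require 28 + 38·t ≡ 1 (mod 7), i.e. 38·t ≡ 1 − 28 ≡ 1 (mod 7). Since 38^(−1) ≡ 5 (mod 7) (38 ≡ 3 (mod 7)), t ≡ 5·1 ≡ 5 (mod 7). So x ≡ 28 + 38·5 = 218 (mod 266).
  Combine with x ≡ 44 (mod 53): write x = 218 + 266·t and require 218 + 266·t ≡ 44 (mod 53), i.e. 266·t ≡ 44 − 218 ≡ 38 (mod 53). Since 266^(−1) ≡ 1 (mod 53) (266 ≡ 1 (mod 53)), t ≡ 1·38 ≡ 38 (mod 53). So x ≡ 218 + 266·38 = 10326 (mod 14098).
Unique solution in [0, 14098): x = 10326.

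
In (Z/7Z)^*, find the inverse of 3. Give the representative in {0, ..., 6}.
Apply the extended Euclidean algorithm to (7, 3), tracking rows (r, s, t) with s·7 + t·3 = r. Each division r_prev = q·r_cur + r_new produces the new row as (previous row) − q·(current row):
  row A: (7, 1, 0)   [1·7 + 0·3 = 7]
  row B: (3, 0, 1)   [0·7 + 1·3 = 3]
  7 = 2·3 + 1   → row C = row A − 2·row B = (1, 1, −2)   [check: 1·7 − 2·3 = 1]
  3 = 3·1 + 0   → remainder 0, stop. gcd = 1 (last nonzero row C).
The gcd is 1, so 3 is invertible mod 7. The last nonzero row gives 1·7 − 2·3 = 1, so t = −2. So 3^(−1) ≡ −2 ≡ 5 (mod 7). Verify: 3 · 5 = 15 ≡ 1 (mod 7). ✓

Final answer: 3^(−1) ≡ 5 (mod 7)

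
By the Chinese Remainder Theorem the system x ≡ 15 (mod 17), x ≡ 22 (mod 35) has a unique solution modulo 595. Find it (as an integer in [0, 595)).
The moduli 17, 35 are pairwise coprime, so by the CRT there is a unique solution mod 17·35 = 595.
Solve by successive substitution. Start with x ≡ 15 (mod 17).
  Combine with x ≡ 22 (mod 35): write x = 15 + 17·t and require 15 + 17·t ≡ 22 (mod 35), i.e. 17·t ≡ 22 − 15 ≡ 7 (mod 35). Since 17^(−1) ≡ 33 (mod 35), t ≡ 33·7 ≡ 21 (mod 35). So x ≡ 15 + 17·21 = 372 (mod 595).
Unique solution in [0, 595): x = 372.

Final answer: x ≡ 372 (mod 595); the representative in [0, 595) is 372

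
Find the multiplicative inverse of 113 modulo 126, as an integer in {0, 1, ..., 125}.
113^(−1) ≡ 29 (mod 126)

Apply the extended Euclidean algorithm to (126, 113), tracking rows (r, s, t) with s·126 + t·113 = r. Each division r_prev = q·r_cur + r_new produces the new row as (previous row) − q·(current row):
  row A: (126, 1, 0)   [1·126 + 0·113 = 126]
  row B: (113, 0, 1)   [0·126 + 1·113 = 113]
  126 = 1·113 + 13   → row C = row A − 1·row B = (13, 1, −1)   [check: 1·126 − 1·113 = 13]
  113 = 8·13 + 9   → row D = row B − 8·row C = (9, −8, 9)   [check: −8·126 + 9·113 = 9]
  13 = 1·9 + 4   → row E = row C − 1·row D = (4, 9, −10)   [check: 9·126 − 10·113 = 4]
  9 = 2·4 + 1   → row F = row D − 2·row E = (1, −26, 29)   [check: −26·126 + 29·113 = 1]
  4 = 4·1 + 0   → remainder 0, stop. gcd = 1 (last nonzero row F).
The gcd is 1, so 113 is invertible mod 126. The last nonzero row gives −26·126 + 29·113 = 1, so t = 29. So 113^(−1) ≡ 29 (mod 126). Verify: 113 · 29 = 3277 ≡ 1 (mod 126). ✓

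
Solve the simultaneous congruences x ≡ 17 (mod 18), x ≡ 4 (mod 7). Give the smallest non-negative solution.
x ≡ 53 (mod 126); the representative in [0, 126) is 53

The moduli 18, 7 are pairwise coprime, so by the CRT there is a unique solution mod 18·7 = 126.
Solve by successive substitution. Start with x ≡ 17 (mod 18).
  Combine with x ≡ 4 (mod 7): write x = 17 + 18·t and require 17 + 18·t ≡ 4 (mod 7), i.e. 18·t ≡ 4 − 17 ≡ 1 (mod 7). Since 18^(−1) ≡ 2 (mod 7) (18 ≡ 4 (mod 7)), t ≡ 2·1 ≡ 2 (mod 7). So x ≡ 17 + 18·2 = 53 (mod 126).
Unique solution in [0, 126): x = 53.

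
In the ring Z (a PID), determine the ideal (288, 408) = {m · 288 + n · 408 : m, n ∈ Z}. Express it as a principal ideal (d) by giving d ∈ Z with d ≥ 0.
In the PID Z, (a, b) is generated by gcd(a, b). Compute gcd(408, 288) with the extended Euclidean algorithm, tracking rows (r, s, t) with s·408 + t·288 = r:
  row A: (408, 1, 0)   [1·408 + 0·288 = 408]
  row B: (288, 0, 1)   [0·408 + 1·288 = 288]
  408 = 1·288 + 120   → row C = row A − 1·row B = (120, 1, −1)   [check: 1·408 − 1·288 = 120]
  288 = 2·120 + 48   → row D = row B − 2·row C = (48, −2, 3)   [check: −2·408 + 3·288 = 48]
  120 = 2·48 + 24   → row E = row C − 2·row D = (24, 5, −7)   [check: 5·408 − 7·288 = 24]
  48 = 2·24 + 0   → remainder 0, stop. gcd = 24 (last nonzero row E).
So gcd(288, 408) = 24, with Bézout identity 5·408 − 7·288 = 24. Containment (⊇): the Bézout identity exhibits 24 as an element of (288, 408), giving (24) ⊆ (288, 408). Containment (⊆): since 24 | 288 and 24 | 408 (288 = 24·12, 408 = 24·17), every Z-linear combination of 288 and 408 is divisible by 24, so (288, 408) ⊆ (24). Therefore (288, 408) = (24), d = 24.

Final answer: (288, 408) = (24); d = 24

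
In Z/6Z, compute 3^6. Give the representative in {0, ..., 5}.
Use repeated squaring. Binary(6) = 110. Walk through the bits of the exponent 6 left-to-right: at each bit after the leading one, square the running value, then multiply by 3 if the bit is 1 (always reducing mod 6):
  bit 1 = 1 (leading): start with 3.
  bit 2 = 1: square 3^2 = 9 ≡ 3; bit is 1, so multiply 3·3 = 9 ≡ 3 (mod 6).
  bit 3 = 0: square 3^2 = 9 ≡ 3 (mod 6).
Final value: 3^6 ≡ 3 (mod 6).

Final answer: 3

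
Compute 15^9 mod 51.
15

Use repeated squaring. Binary(9) = 1001. Walk through the bits of the exponent 9 left-to-right: at each bit after the leading one, square the running value, then multiply by 15 if the bit is 1 (always reducing mod 51):
  bit 1 = 1 (leading): start with 15.
  bit 2 = 0: square 15^2 = 225 ≡ 21 (mod 51).
  bit 3 = 0: square 21^2 = 441 ≡ 33 (mod 51).
  bit 4 = 1: square 33^2 = 1089 ≡ 18; bit is 1, so multiply 18·15 = 270 ≡ 15 (mod 51).
Final value: 15^9 ≡ 15 (mod 51).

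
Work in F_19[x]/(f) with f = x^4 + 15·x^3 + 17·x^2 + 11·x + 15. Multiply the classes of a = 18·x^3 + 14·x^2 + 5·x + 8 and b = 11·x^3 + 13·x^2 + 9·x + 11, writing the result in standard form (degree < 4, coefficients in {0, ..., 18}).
Multiply as integer polynomials: a · b = 198·x^6 + 388·x^5 + 399·x^4 + 477·x^3 + 303·x^2 + 127·x + 88. Reducing coefficients mod 19: a · b ≡ 8·x^6 + 8·x^5 + 2·x^3 + 18·x^2 + 13·x + 12. Now divide by f(x) = x^4 + 15·x^3 + 17·x^2 + 11·x + 15 in F_19[x], eliminating the leading term at each step:
  leading term 8·x^6: subtract (8·x^2)·f(x) = 8·x^6 + 6·x^5 + 3·x^4 + 12·x^3 + 6·x^2, leaving 2·x^5 + 16·x^4 + 9·x^3 + 12·x^2 + 13·x + 12 (coefficients mod 19)
  leading term 2·x^5: subtract (2·x)·f(x) = 2·x^5 + 11·x^4 + 15·x^3 + 3·x^2 + 11·x, leaving 5·x^4 + 13·x^3 + 9·x^2 + 2·x + 12 (coefficients mod 19)
  leading term 5·x^4: subtract (5)·f(x) = 5·x^4 + 18·x^3 + 9·x^2 + 17·x + 18, leaving 14·x^3 + 4·x + 13 (coefficients mod 19)
The degree is now < 4, so this is the remainder. Hence a · b ≡ 14·x^3 + 4·x + 13 in F_19[x]/(f).

Final answer: a · b ≡ 14·x^3 + 4·x + 13 (mod f(x))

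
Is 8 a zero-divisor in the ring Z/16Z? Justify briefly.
gcd(8, 16) = 8 > 1, so 8 is not a unit in Z/16Z. In Z/nZ every nonzero non-unit is a zero-divisor: explicitly, take b = 16/gcd = 2 ≠ 0 (mod 16); then 8·2 = 16 = 1·16, i.e. 8·2 ≡ 0 (mod 16). So 8 is a zero-divisor.

Final answer: YES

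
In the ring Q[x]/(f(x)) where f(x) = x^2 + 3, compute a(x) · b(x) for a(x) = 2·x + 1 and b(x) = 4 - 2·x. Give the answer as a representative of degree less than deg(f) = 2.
First multiply in Q[x] without reducing: a · b = -4·x^2 + 6·x + 4. Now divide by f(x) = x^2 + 3, eliminating the leading term at each step:
  leading term -4·x^2: subtract (-4)·f(x) = -4·x^2 - 12, leaving 6·x + 16
The degree is now < 2, so this is the remainder. Hence a · b ≡ 6·x + 16 in Q[x]/(f).

Final answer: a · b ≡ 6·x + 16 (mod f(x))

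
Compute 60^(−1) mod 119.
60^(−1) ≡ 2 (mod 119)

Apply the extended Euclidean algorithm to (119, 60), tracking rows (r, s, t) with s·119 + t·60 = r. Each division r_prev = q·r_cur + r_new produces the new row as (previous row) − q·(current row):
  row A: (119, 1, 0)   [1·119 + 0·60 = 119]
  row B: (60, 0, 1)   [0·119 + 1·60 = 60]
  119 = 1·60 + 59   → row C = row A − 1·row B = (59, 1, −1)   [check: 1·119 − 1·60 = 59]
  60 = 1·59 + 1   → row D = row B − 1·row C = (1, −1, 2)   [check: −1·119 + 2·60 = 1]
  59 = 59·1 + 0   → remainder 0, stop. gcd = 1 (last nonzero row D).
The gcd is 1, so 60 is invertible mod 119. The last nonzero row gives −1·119 + 2·60 = 1, so t = 2. So 60^(−1) ≡ 2 (mod 119). Verify: 60 · 2 = 120 ≡ 1 (mod 119). ✓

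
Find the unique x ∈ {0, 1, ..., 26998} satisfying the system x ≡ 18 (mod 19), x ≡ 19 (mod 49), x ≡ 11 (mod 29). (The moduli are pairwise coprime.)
x ≡ 13641 (mod 26999); the representative in [0, 26999) is 13641

The moduli 19, 49, 29 are pairwise coprime, so by the CRT there is a unique solution mod 19·49·29 = 26999.
Solve by successive substitution. Start with x ≡ 18 (mod 19).
  Combine with x ≡ 19 (mod 49): write x = 18 + 19·t and require 18 + 19·t ≡ 19 (mod 49), i.e. 19·t ≡ 19 − 18 ≡ 1 (mod 49). Since 19^(−1) ≡ 31 (mod 49), t ≡ 31·1 ≡ 31 (mod 49). So x ≡ 18 + 19·31 = 607 (mod 931).
  Combine with x ≡ 11 (mod 29): write x = 607 + 931·t and require 607 + 931·t ≡ 11 (mod 29), i.e. 931·t ≡ 11 − 607 ≡ 13 (mod 29). Since 931^(−1) ≡ 10 (mod 29) (931 ≡ 3 (mod 29)), t ≡ 10·13 ≡ 14 (mod 29). So x ≡ 607 + 931·14 = 13641 (mod 26999).
Unique solution in [0, 26999): x = 13641.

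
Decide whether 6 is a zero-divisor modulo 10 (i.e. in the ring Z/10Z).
YES

gcd(6, 10) = 2 > 1, so 6 is not a unit in Z/10Z. In Z/nZ every nonzero non-unit is a zero-divisor: explicitly, take b = 10/gcd = 5 ≠ 0 (mod 10); then 6·5 = 30 = 3·10, i.e. 6·5 ≡ 0 (mod 10). So 6 is a zero-divisor.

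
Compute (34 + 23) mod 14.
1

Reduce the summands first: 34 ≡ 6, 23 ≡ 9 (mod 14), so 34 + 23 ≡ 6 + 9 (mod 14). 6 + 9 = 15; 15 = 1·14 + 1, so (34 + 23) mod 14 = 1.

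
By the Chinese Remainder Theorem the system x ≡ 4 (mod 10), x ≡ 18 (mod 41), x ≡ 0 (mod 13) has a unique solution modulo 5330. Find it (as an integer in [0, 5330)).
The moduli 10, 41, 13 are pairwise coprime, so by the CRT there is a unique solution mod 10·41·13 = 5330.
Solve by successive substitution. Start with x ≡ 4 (mod 10).
  Combine with x ≡ 18 (mod 41): write x = 4 + 10·t and require 4 + 10·t ≡ 18 (mod 41), i.e. 10·t ≡ 18 − 4 ≡ 14 (mod 41). Since 10^(−1) ≡ 37 (mod 41), t ≡ 37·14 ≡ 26 (mod 41). So x ≡ 4 + 10·26 = 264 (mod 410).
  Combine with x ≡ 0 (mod 13): write x = 264 + 410·t and require 264 + 410·t ≡ 0 (mod 13), i.e. 410·t ≡ 0 − 264 ≡ 9 (mod 13). Since 410^(−1) ≡ 2 (mod 13) (410 ≡ 7 (mod 13)), t ≡ 2·9 ≡ 5 (mod 13). So x ≡ 264 + 410·5 = 2314 (mod 5330).
Unique solution in [0, 5330): x = 2314.

Final answer: x ≡ 2314 (mod 5330); the representative in [0, 5330) is 2314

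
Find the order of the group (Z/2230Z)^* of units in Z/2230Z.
|(Z/2230Z)^*| = 888

(Z/2230Z)^* consists of the classes a with gcd(a, 2230) = 1, so its order is φ(2230). φ is multiplicative, with φ(p^e) = p^e − p^(e−1). Factorise 2230 = 2 · 5 · 223. Then
  φ(2230) = (2 − 1) · (5 − 1) · (223 − 1) = 1 · 4 · 222 = 888.
Thus |(Z/2230Z)^*| = 888.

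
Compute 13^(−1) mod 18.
Apply the extended Euclidean algorithm to (18, 13), tracking rows (r, s, t) with s·18 + t·13 = r. Each division r_prev = q·r_cur + r_new produces the new row as (previous row) − q·(current row):
  row A: (18, 1, 0)   [1·18 + 0·13 = 18]
  row B: (13, 0, 1)   [0·18 + 1·13 = 13]
  18 = 1·13 + 5   → row C = row A − 1·row B = (5, 1, −1)   [check: 1·18 − 1·13 = 5]
  13 = 2·5 + 3   → row D = row B − 2·row C = (3, −2, 3)   [check: −2·18 + 3·13 = 3]
  5 = 1·3 + 2   → row E = row C − 1·row D = (2, 3, −4)   [check: 3·18 − 4·13 = 2]
  3 = 1·2 + 1   → row F = row D − 1·row E = (1, −5, 7)   [check: −5·18 + 7·13 = 1]
  2 = 2·1 + 0   → remainder 0, stop. gcd = 1 (last nonzero row F).
The gcd is 1, so 13 is invertible mod 18. The last nonzero row gives −5·18 + 7·13 = 1, so t = 7. So 13^(−1) ≡ 7 (mod 18). Verify: 13 · 7 = 91 ≡ 1 (mod 18). ✓

Final answer: 13^(−1) ≡ 7 (mod 18)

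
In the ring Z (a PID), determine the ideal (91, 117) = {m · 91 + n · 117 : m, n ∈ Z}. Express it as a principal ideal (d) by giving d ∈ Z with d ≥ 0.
In the PID Z, (a, b) is generated by gcd(a, b). Compute gcd(117, 91) with the extended Euclidean algorithm, tracking rows (r, s, t) with s·117 + t·91 = r:
  row A: (117, 1, 0)   [1·117 + 0·91 = 117]
  row B: (91, 0, 1)   [0·117 + 1·91 = 91]
  117 = 1·91 + 26   → row C = row A − 1·row B = (26, 1, −1)   [check: 1·117 − 1·91 = 26]
  91 = 3·26 + 13   → row D = row B − 3·row C = (13, −3, 4)   [check: −3·117 + 4·91 = 13]
  26 = 2·13 + 0   → remainder 0, stop. gcd = 13 (last nonzero row D).
So gcd(91, 117) = 13, with Bézout identity −3·117 + 4·91 = 13. Containment (⊇): the Bézout identity exhibits 13 as an element of (91, 117), giving (13) ⊆ (91, 117). Containment (⊆): since 13 | 91 and 13 | 117 (91 = 13·7, 117 = 13·9), every Z-linear combination of 91 and 117 is divisible by 13, so (91, 117) ⊆ (13). Therefore (91, 117) = (13), d = 13.

Final answer: (91, 117) = (13); d = 13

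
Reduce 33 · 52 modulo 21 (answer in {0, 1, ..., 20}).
15

Reduce the factors first: 33 ≡ 12, 52 ≡ 10 (mod 21), so 33 · 52 ≡ 12 · 10 (mod 21). 12 · 10 = 120. Dividing by 21: 120 = 5·21 + 15. So (33 · 52) mod 21 = 15.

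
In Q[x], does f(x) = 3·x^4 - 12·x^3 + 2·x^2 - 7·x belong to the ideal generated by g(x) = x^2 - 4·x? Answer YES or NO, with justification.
In Q[x] the ideal (g) consists of all multiples of g, so f ∈ (g) iff g | f, i.e. iff the remainder of f on division by g is 0. Divide f by g (g is monic, so eliminate the leading term of the running remainder at each step):
  leading term 3·x^4: subtract (3·x^2)·g(x) = 3·x^4 - 12·x^3, leaving 2·x^2 - 7·x
  leading term 2·x^2: subtract (2)·g(x) = 2·x^2 - 8·x, leaving x
The remainder r(x) = x ≠ 0 (and deg r < deg g), so g ∤ f, i.e. f ∉ (g).

Final answer: NO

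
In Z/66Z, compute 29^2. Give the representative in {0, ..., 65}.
49

Use repeated squaring. Binary(2) = 10. Walk through the bits of the exponent 2 left-to-right: at each bit after the leading one, square the running value, then multiply by 29 if the bit is 1 (always reducing mod 66):
  bit 1 = 1 (leading): start with 29.
  bit 2 = 0: square 29^2 = 841 ≡ 49 (mod 66).
Final value: 29^2 ≡ 49 (mod 66).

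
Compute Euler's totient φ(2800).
φ is multiplicative, with φ(p^e) = p^e − p^(e−1). Factorise 2800 = 2^4 · 5^2 · 7. Then
  φ(2800) = (2^4 − 2^3) · (5^2 − 5^1) · (7 − 1) = 8 · 20 · 6 = 960.

Final answer: φ(2800) = 960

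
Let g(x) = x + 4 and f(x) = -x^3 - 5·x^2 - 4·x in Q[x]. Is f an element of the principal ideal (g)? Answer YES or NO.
In Q[x] the ideal (g) consists of all multiples of g, so f ∈ (g) iff g | f, i.e. iff the remainder of f on division by g is 0. Divide f by g (g is monic, so eliminate the leading term of the running remainder at each step):
  leading term -x^3: subtract (-x^2)·g(x) = -x^3 - 4·x^2, leaving -x^2 - 4·x
  leading term -x^2: subtract (-x)·g(x) = -x^2 - 4·x, leaving 0
The remainder is 0, so f(x) = g(x) · h(x) with h(x) = -x^2 - x. Hence g | f, i.e. f ∈ (g).

Final answer: YES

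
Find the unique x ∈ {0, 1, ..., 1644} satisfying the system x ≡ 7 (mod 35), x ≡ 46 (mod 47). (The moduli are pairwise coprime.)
The moduli 35, 47 are pairwise coprime, so by the CRT there is a unique solution mod 35·47 = 1645.
Solve by successive substitution. Start with x ≡ 7 (mod 35).
  Combine with x ≡ 46 (mod 47): write x = 7 + 35·t and require 7 + 35·t ≡ 46 (mod 47), i.e. 35·t ≡ 46 − 7 ≡ 39 (mod 47). Since 35^(−1) ≡ 43 (mod 47), t ≡ 43·39 ≡ 32 (mod 47). So x ≡ 7 + 35·32 = 1127 (mod 1645).
Unique solution in [0, 1645): x = 1127.

Final answer: x ≡ 1127 (mod 1645); the representative in [0, 1645) is 1127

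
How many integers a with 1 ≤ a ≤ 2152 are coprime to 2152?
The number of a ∈ {1, ..., 2152} with gcd(a, 2152) = 1 is by definition Euler's totient φ(2152). φ is multiplicative, with φ(p^e) = p^e − p^(e−1). Factorise 2152 = 2^3 · 269. Then
  φ(2152) = (2^3 − 2^2) · (269 − 1) = 4 · 268 = 1072.
So there are 1072 such integers.

Final answer: 1072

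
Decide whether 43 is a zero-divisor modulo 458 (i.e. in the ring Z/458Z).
gcd(43, 458) = 1, so 43 is a unit in Z/458Z (it has a multiplicative inverse). A unit cannot be a zero-divisor: if 43·b ≡ 0 then multiplying both sides by 43^(−1) gives b ≡ 0. So 43 is not a zero-divisor.

Final answer: NO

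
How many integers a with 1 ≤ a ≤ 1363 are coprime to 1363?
1288

The number of a ∈ {1, ..., 1363} with gcd(a, 1363) = 1 is by definition Euler's totient φ(1363). φ is multiplicative, with φ(p^e) = p^e − p^(e−1). Factorise 1363 = 29 · 47. Then
  φ(1363) = (29 − 1) · (47 − 1) = 28 · 46 = 1288.
So there are 1288 such integers.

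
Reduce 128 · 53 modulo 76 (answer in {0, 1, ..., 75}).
20

Reduce the factors first: 128 ≡ 52 (mod 76), so 128 · 53 ≡ 52 · 53 (mod 76). 52 · 53 = 2756. Dividing by 76: 2756 = 36·76 + 20. So (128 · 53) mod 76 = 20.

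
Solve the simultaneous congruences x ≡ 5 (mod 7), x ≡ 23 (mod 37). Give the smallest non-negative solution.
x ≡ 208 (mod 259); the representative in [0, 259) is 208

The moduli 7, 37 are pairwise coprime, so by the CRT there is a unique solution mod 7·37 = 259.
Solve by successive substitution. Start with x ≡ 5 (mod 7).
  Combine with x ≡ 23 (mod 37): write x = 5 + 7·t and require 5 + 7·t ≡ 23 (mod 37), i.e. 7·t ≡ 23 − 5 ≡ 18 (mod 37). Since 7^(−1) ≡ 16 (mod 37), t ≡ 16·18 ≡ 29 (mod 37). So x ≡ 5 + 7·29 = 208 (mod 259).
Unique solution in [0, 259): x = 208.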